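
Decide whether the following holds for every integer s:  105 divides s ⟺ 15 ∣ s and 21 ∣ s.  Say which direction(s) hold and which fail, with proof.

[⇒] If 105 ∣ s, write s = 105q. Since 105 = 7·15, s = 15·(7q), so 15 ∣ s; and since 105 = 5·21, s = 21·(5q), so 21 ∣ s.

[⇐] Suppose 15 ∣ s and 21 ∣ s. Any common multiple of 15 and 21 is a multiple of their lcm; here lcm(15, 21) = 15·21/gcd(15, 21) = 315/3 = 105, so 105 ∣ s.

The biconditional holds.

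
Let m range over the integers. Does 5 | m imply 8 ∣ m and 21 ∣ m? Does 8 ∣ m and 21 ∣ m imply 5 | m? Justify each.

Both directions fail.

(⟹) This fails: take m = 5. Certainly 5 ∣ 5, but 8 ∤ 5.

(⟸) This fails: take m = 168. Both 8 ∣ 168 and 21 ∣ 168, yet 168 is not a multiple of 5 (since 168 = 33·5 + 3), so 5 ∤ 168.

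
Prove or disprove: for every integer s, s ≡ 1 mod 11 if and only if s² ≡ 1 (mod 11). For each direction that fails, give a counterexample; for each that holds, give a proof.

(⇐) This fails: take s = 10. Then 10² = 100 ≡ 1 (mod 11), yet 10 ≡ 10 (mod 11), not 1.

(⇒) Suppose s ≡ 1 mod 11. Write s = 11j + 1. Then (11j + 1)² = 121j² + 22j + 1 = 11(11j² + 2j) + 1, so s² ≡ 1 (mod 11).

Only the forward implication holds.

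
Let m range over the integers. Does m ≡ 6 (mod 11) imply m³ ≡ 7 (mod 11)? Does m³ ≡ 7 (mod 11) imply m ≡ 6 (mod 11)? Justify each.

Both implications hold.

(⇒) Suppose m ≡ 6 (mod 11). Write m = 11j + 6. Then (11j + 6)³ = 1331j³ + 2178j² + 1188j + 216 = 11(121j³ + 198j² + 108j + 19) + 7, so m³ ≡ 7 (mod 11).

(⇐) Conversely, suppose m³ ≡ 7 (mod 11). The only residue r in {0, …, 10} with r³ ≡ 7 (mod 11) is r = 6, so m ≡ 6 (mod 11).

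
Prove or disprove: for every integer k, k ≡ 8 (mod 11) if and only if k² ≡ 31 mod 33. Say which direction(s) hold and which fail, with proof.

[⇒] This fails: take k = 30. Then 30 ≡ 8 (mod 11), but 30² = 900 ≡ 9 (mod 33), not 31.

[⇐] This fails: take k = 14. Then 14² = 196 ≡ 31 (mod 33), yet 14 ≡ 3 (mod 11), not 8.

Neither implication holds.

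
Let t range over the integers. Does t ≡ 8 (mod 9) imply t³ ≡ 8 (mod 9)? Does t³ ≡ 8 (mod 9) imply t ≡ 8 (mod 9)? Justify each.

Forward direction. Suppose t ≡ 8 (mod 9). Write t = 9j + 8. Then (9j + 8)³ = 729j³ + 1944j² + 1728j + 512 = 9(81j³ + 216j² + 192j + 56) + 8, so t³ ≡ 8 (mod 9).

Converse. This fails: take t = 2. Then 2³ = 8 ≡ 8 (mod 9), yet 2 ≡ 2 (mod 9), not 8.

Only the forward implication holds.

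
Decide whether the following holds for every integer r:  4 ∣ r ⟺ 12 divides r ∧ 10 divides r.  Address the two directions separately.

Only the converse holds.

[⇐] Suppose 12 ∣ r and 10 ∣ r. Any common multiple of 12 and 10 is a multiple of their lcm; here lcm(12, 10) = 12·10/gcd(12, 10) = 120/2 = 60, so 60 ∣ r. Since 4 ∣ 60, it follows that 4 ∣ r.

[⇒] This fails: take r = 4. Certainly 4 ∣ 4, but 12 ∤ 4.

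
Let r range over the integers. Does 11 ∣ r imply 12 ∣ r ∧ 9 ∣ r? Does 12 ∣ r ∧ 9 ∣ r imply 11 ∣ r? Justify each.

Both directions fail.

(⇒) This fails: take r = 11. Certainly 11 ∣ 11, but 12 ∤ 11.

(⇐) This fails: take r = 36. Both 12 ∣ 36 and 9 ∣ 36, yet 36 is not a multiple of 11 (since 36 = 3·11 + 3), so 11 ∤ 36.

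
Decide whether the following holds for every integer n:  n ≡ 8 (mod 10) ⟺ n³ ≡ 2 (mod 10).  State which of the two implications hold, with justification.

Both directions hold; the statement is true.

(→) Suppose n ≡ 8 (mod 10). Write n = 10j + 8. Then (10j + 8)³ = 1000j³ + 2400j² + 1920j + 512 = 10(100j³ + 240j² + 192j + 51) + 2, so n³ ≡ 2 (mod 10).

(←) Conversely, suppose n³ ≡ 2 (mod 10). The only residue r in {0, …, 9} with r³ ≡ 2 (mod 10) is r = 8, so n ≡ 8 (mod 10).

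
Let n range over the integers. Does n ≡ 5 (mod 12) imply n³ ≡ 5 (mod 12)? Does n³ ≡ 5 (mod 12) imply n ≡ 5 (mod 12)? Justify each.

(⇒) Suppose n ≡ 5 (mod 12). Write n = 12j + 5. Then (12j + 5)³ = 1728j³ + 2160j² + 900j + 125 = 12(144j³ + 180j² + 75j + 10) + 5, so n³ ≡ 5 (mod 12).

(⇐) Conversely, suppose n³ ≡ 5 (mod 12). The only residue r in {0, …, 11} with r³ ≡ 5 (mod 12) is r = 5, so n ≡ 5 (mod 12).

Both directions hold; the statement is true.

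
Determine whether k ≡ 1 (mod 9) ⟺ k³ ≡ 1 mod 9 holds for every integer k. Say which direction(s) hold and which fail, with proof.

The forward direction holds; the converse fails.

(⟹) Suppose k ≡ 1 (mod 9). Write k = 9j + 1. Then (9j + 1)³ = 729j³ + 243j² + 27j + 1 = 9(81j³ + 27j² + 3j) + 1, so k³ ≡ 1 (mod 9).

(⟸) This fails: take k = 4. Then 4³ = 64 ≡ 1 (mod 9), yet 4 ≡ 4 (mod 9), not 1.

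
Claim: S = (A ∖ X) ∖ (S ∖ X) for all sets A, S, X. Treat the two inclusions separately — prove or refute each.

Forward inclusion. This inclusion fails. Take A = ∅, S = {1}, X = ∅; then 1 ∈ S but 1 ∉ (A ∖ X) ∖ (S ∖ X).

Reverse inclusion. This inclusion fails. Take A = {1}, S = ∅, X = ∅; then 1 ∈ (A ∖ X) ∖ (S ∖ X) but 1 ∉ S.

(⊆) fails and (⊇) fails.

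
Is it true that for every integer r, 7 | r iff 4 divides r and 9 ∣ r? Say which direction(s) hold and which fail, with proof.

Forward direction. This fails: take r = 7. Certainly 7 ∣ 7, but 4 ∤ 7.

Converse. This fails: take r = 36. Both 4 ∣ 36 and 9 ∣ 36, yet 36 is not a multiple of 7 (since 36 = 5·7 + 1), so 7 ∤ 36.

(⇒) fails and (⇐) fails.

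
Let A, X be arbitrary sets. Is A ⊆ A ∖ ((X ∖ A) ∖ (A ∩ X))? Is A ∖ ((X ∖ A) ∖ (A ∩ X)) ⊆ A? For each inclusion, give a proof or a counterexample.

Both inclusions hold.

Forward inclusion. Let x ∈ A. Then either x ∈ A and x ∉ X; or x ∈ A ∩ X. In each case x ∈ A ∖ ((X ∖ A) ∖ (A ∩ X)), so A ⊆ A ∖ ((X ∖ A) ∖ (A ∩ X)).

Reverse inclusion. Let x ∈ A ∖ ((X ∖ A) ∖ (A ∩ X)). Then either x ∈ A and x ∉ X; or x ∈ A ∩ X. In each case x ∈ A, so A ∖ ((X ∖ A) ∖ (A ∩ X)) ⊆ A.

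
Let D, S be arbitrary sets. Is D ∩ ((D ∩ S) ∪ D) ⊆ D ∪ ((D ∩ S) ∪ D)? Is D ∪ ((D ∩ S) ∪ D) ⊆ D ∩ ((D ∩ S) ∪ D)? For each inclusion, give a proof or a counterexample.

Both inclusions hold; the sets are equal.

(⊆) Let x ∈ D ∩ ((D ∩ S) ∪ D). Then either x ∈ D and x ∉ S; or x ∈ D ∩ S. In each case x ∈ D ∪ ((D ∩ S) ∪ D), so D ∩ ((D ∩ S) ∪ D) ⊆ D ∪ ((D ∩ S) ∪ D).

(⊇) Let x ∈ D ∪ ((D ∩ S) ∪ D). Then either x ∈ D and x ∉ S; or x ∈ D ∩ S. In each case x ∈ D ∩ ((D ∩ S) ∪ D), so D ∪ ((D ∩ S) ∪ D) ⊆ D ∩ ((D ∩ S) ∪ D).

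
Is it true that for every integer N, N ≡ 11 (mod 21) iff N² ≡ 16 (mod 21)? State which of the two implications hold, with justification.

[⇒] Suppose N ≡ 11 (mod 21). Write N = 21j + 11. Then (21j + 11)² = 441j² + 462j + 121 = 21(21j² + 22j + 5) + 16, so N² ≡ 16 (mod 21).

[⇐] This fails: take N = 4. Then 4² = 16 ≡ 16 (mod 21), yet 4 ≡ 4 (mod 21), not 11.

(⇒) holds; (⇐) fails.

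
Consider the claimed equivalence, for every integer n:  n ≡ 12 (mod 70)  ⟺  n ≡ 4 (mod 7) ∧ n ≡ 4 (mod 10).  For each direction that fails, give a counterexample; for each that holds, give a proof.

(→) This fails: n = 12 gives 12 ≡ 12 (mod 70) but 12 ≡ 5 (mod 7), so the conjunction on the right does not hold.

(←) This fails: n = 4 satisfies both congruences on the right (4 ≡ 4 mod 7 and 4 ≡ 4 mod 10) yet 4 ≡ 4 (mod 70), not 12.

Both directions fail.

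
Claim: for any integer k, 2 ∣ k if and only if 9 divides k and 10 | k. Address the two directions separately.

(⇒) fails; (⇐) holds.

[⇒] This fails: take k = 2. Certainly 2 ∣ 2, but 9 ∤ 2.

[⇐] Suppose 9 ∣ k and 10 ∣ k. Any common multiple of 9 and 10 is a multiple of their lcm; here gcd(9, 10) = 1, so lcm(9, 10) = 9·10 = 90, so 90 ∣ k. Since 2 ∣ 90, it follows that 2 ∣ k.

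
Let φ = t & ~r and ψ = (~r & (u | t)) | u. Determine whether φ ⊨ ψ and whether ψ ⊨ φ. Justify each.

Only the forward direction holds.

(⟹) Assume the antecedent. If u is true, (~r & (u | t)) | u reduces to true regardless of the other variables. If u is false, the antecedent forces (u = F, r = F, t = T), and (~r & (u | t)) | u holds there. Either way (~r & (u | t)) | u holds.

(⟸) This fails. Under u = T, r = F, t = F, the left side is false but the right side is true.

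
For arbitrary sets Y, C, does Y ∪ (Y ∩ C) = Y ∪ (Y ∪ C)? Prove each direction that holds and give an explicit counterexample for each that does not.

(⊆) holds; (⊇) fails.

(⟹) Let x ∈ Y ∪ (Y ∩ C). Then either x ∈ Y and x ∉ C; or x ∈ Y ∩ C. In each case x ∈ Y ∪ (Y ∪ C), so Y ∪ (Y ∩ C) ⊆ Y ∪ (Y ∪ C).

(⟸) This inclusion fails. Take Y = ∅, C = {1}; then 1 ∈ Y ∪ (Y ∪ C) but 1 ∉ Y ∪ (Y ∩ C).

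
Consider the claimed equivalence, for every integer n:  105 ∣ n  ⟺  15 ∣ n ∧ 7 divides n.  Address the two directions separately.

(⇒) If 105 ∣ n, write n = 105q. Since 105 = 7·15, n = 15·(7q), so 15 ∣ n; and since 105 = 15·7, n = 7·(15q), so 7 ∣ n.

(⇐) Suppose 15 ∣ n and 7 ∣ n. Any common multiple of 15 and 7 is a multiple of their lcm; here gcd(15, 7) = 1, so lcm(15, 7) = 15·7 = 105, so 105 ∣ n.

Equivalent; both directions hold.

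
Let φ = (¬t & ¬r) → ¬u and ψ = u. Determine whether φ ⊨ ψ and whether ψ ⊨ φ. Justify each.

Neither direction holds.

[⇒] This fails. Under r = F, u = F, t = F, the left side is true but the right side is false.

[⇐] This fails. Under r = F, u = T, t = F, the left side is false but the right side is true.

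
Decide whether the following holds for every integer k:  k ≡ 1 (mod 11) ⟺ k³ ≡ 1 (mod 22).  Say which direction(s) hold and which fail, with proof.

The forward direction fails; the converse holds.

[⇒] This fails: take k = 12. Then 12 ≡ 1 (mod 11), but 12³ = 1728 ≡ 12 (mod 22), not 1.

[⇐] Conversely, the residues r modulo 22 with r³ ≡ 1 (mod 22) are exactly {1}, and each is ≡ 1 (mod 11).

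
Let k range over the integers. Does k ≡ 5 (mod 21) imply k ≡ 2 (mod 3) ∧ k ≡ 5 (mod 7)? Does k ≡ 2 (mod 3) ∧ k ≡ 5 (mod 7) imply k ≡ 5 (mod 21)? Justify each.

Both implications hold.

(⇐) If k ≡ 2 (mod 3) and k ≡ 5 (mod 7), then by the Chinese remainder theorem k ≡ 5 (mod 21). This is exactly k ≡ 5 (mod 21).

(⇒) Suppose k ≡ 5 (mod 21); write k = 21j + 5. Since 3 ∣ 21, reducing mod 3 gives k ≡ 5 ≡ 2 (mod 3); since 7 ∣ 21, reducing mod 7 gives k ≡ 5 (mod 7).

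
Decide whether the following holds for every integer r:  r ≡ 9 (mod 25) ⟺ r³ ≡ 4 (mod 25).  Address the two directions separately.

The biconditional holds.

(⟹) Suppose r ≡ 9 (mod 25). Write r = 25j + 9. Then (25j + 9)³ = 15625j³ + 16875j² + 6075j + 729 = 25(625j³ + 675j² + 243j + 29) + 4, so r³ ≡ 4 (mod 25).

(⟸) Conversely, suppose r³ ≡ 4 (mod 25). The only residue r in {0, …, 24} with r³ ≡ 4 (mod 25) is r = 9, so r ≡ 9 (mod 25).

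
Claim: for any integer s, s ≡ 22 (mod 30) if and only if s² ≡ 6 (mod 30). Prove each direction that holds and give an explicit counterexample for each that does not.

(⇒) This fails: take s = 22. Then 22 ≡ 22 (mod 30), but 22² = 484 ≡ 4 (mod 30), not 6.

(⇐) This fails: take s = 6. Then 6² = 36 ≡ 6 (mod 30), yet 6 ≡ 6 (mod 30), not 22.

Neither direction holds.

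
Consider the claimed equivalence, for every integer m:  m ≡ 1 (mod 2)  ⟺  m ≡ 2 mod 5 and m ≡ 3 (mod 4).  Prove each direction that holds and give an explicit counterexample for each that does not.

(→) This fails: m = 1 gives 1 ≡ 1 (mod 2) but 1 ≡ 1 (mod 5), so the conjunction on the right does not hold.

(←) Conversely, if m ≡ 2 (mod 5) and m ≡ 3 (mod 4), then by the Chinese remainder theorem m ≡ 7 (mod 20). Since 7 ≡ 1 (mod 2) and 2 ∣ 20, we get m ≡ 1 (mod 2).

Not equivalent: only (⇐) holds.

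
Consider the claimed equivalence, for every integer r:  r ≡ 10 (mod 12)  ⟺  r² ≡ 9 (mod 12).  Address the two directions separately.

Neither implication holds.

Forward direction. This fails: take r = 10. Then 10 ≡ 10 (mod 12), but 10² = 100 ≡ 4 (mod 12), not 9.

Converse. This fails: take r = 3. Then 3² = 9 ≡ 9 (mod 12), yet 3 ≡ 3 (mod 12), not 10.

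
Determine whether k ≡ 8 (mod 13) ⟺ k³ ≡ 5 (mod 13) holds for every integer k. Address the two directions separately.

The forward direction holds; the converse fails.

[⇐] This fails: take k = 7. Then 7³ = 343 ≡ 5 (mod 13), yet 7 ≡ 7 (mod 13), not 8.

[⇒] Suppose k ≡ 8 (mod 13). Write k = 13j + 8. Then (13j + 8)³ = 2197j³ + 4056j² + 2496j + 512 = 13(169j³ + 312j² + 192j + 39) + 5, so k³ ≡ 5 (mod 13).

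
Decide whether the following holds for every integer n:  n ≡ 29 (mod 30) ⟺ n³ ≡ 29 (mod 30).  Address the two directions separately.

Equivalent; both directions hold.

(⇒) Suppose n ≡ 29 (mod 30). Write n = 30j + 29. Then (30j + 29)³ = 27000j³ + 78300j² + 75690j + 24389 = 30(900j³ + 2610j² + 2523j + 812) + 29, so n³ ≡ 29 (mod 30).

(⇐) Conversely, suppose n³ ≡ 29 (mod 30). The only residue r in {0, …, 29} with r³ ≡ 29 (mod 30) is r = 29, so n ≡ 29 (mod 30).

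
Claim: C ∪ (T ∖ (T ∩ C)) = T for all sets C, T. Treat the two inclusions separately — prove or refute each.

Only the reverse inclusion holds.

(⟹) This inclusion fails. Take C = {1}, T = ∅; then 1 ∈ C ∪ (T ∖ (T ∩ C)) but 1 ∉ T.

(⟸) Let x ∈ T. Then either x ∈ T and x ∉ C; or x ∈ C ∩ T. In each case x ∈ C ∪ (T ∖ (T ∩ C)), so T ⊆ C ∪ (T ∖ (T ∩ C)).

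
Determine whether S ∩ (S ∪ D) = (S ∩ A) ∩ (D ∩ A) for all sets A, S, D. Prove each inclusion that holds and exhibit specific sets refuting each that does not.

The sets are not equal: only the reverse inclusion holds.

Forward inclusion. This inclusion fails. Take A = ∅, S = {1}, D = ∅; then 1 ∈ S ∩ (S ∪ D) but 1 ∉ (S ∩ A) ∩ (D ∩ A).

Reverse inclusion. Let x ∈ (S ∩ A) ∩ (D ∩ A). Then x ∈ A ∩ S ∩ D, from which x ∈ S ∩ (S ∪ D).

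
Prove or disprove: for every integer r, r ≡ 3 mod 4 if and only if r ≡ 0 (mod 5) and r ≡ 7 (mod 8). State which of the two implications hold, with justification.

[⇒] This fails: r = 3 gives 3 ≡ 3 (mod 4) but 3 ≡ 3 (mod 5), so the conjunction on the right does not hold.

[⇐] Conversely, if r ≡ 0 (mod 5) and r ≡ 7 (mod 8), then by the Chinese remainder theorem r ≡ 15 (mod 40). Since 15 ≡ 3 (mod 4) and 4 ∣ 40, we get r ≡ 3 (mod 4).

Only the reverse direction holds.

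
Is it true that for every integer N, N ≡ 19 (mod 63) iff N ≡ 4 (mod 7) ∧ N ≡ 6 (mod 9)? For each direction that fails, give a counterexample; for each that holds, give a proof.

Neither implication holds.

(⟹) This fails: N = 19 gives 19 ≡ 19 (mod 63) but 19 ≡ 5 (mod 7), so the conjunction on the right does not hold.

(⟸) This fails: N = 60 satisfies both congruences on the right (60 ≡ 4 mod 7 and 60 ≡ 6 mod 9) yet 60 ≡ 60 (mod 63), not 19.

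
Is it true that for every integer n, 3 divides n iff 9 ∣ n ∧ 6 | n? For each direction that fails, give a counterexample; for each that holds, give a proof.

Only the reverse direction holds.

(⟹) This fails: take n = 3. Certainly 3 ∣ 3, but 9 ∤ 3.

(⟸) Suppose 9 ∣ n and 6 ∣ n. Any common multiple of 9 and 6 is a multiple of their lcm; here lcm(9, 6) = 9·6/gcd(9, 6) = 54/3 = 18, so 18 ∣ n. Since 3 ∣ 18, it follows that 3 ∣ n.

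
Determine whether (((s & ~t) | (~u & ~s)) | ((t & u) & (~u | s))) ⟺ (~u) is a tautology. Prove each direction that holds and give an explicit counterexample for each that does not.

(⇒) fails and (⇐) fails.

[⇒] This fails. Under u = T, s = T, t = F, the left side is true but the right side is false.

[⇐] This fails. Under u = F, s = T, t = T, the left side is false but the right side is true.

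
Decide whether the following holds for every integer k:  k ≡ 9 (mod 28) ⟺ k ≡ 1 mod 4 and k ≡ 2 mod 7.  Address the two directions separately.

Forward direction. Suppose k ≡ 9 (mod 28); write k = 28j + 9. Since 4 ∣ 28, reducing mod 4 gives k ≡ 9 ≡ 1 (mod 4); since 7 ∣ 28, reducing mod 7 gives k ≡ 9 ≡ 2 (mod 7).

Converse. If k ≡ 1 (mod 4) and k ≡ 2 (mod 7), then by the Chinese remainder theorem k ≡ 9 (mod 28). This is exactly k ≡ 9 (mod 28).

Both implications hold.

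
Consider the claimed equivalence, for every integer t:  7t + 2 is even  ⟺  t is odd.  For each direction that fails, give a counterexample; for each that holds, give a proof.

Neither implication holds.

Forward direction. This fails: t = 4 gives 7t + 2 = 30, which is even, but 4 is even, not odd.

Converse. This also fails: t = 1 is odd, but 7t + 2 = 9 is odd, not even.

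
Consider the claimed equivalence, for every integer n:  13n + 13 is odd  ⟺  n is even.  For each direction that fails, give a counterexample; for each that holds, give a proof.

Equivalent; both directions hold.

(←) Suppose n is even; write n = 2j. Then 13n + 13 = 13·(2j) + 13 = 2·13j + 13, which is odd.

(→) Suppose 13n + 13 is odd. Since 13 is odd, 13n and n have the same parity, so 13n + 13 ≡ n + 13 (mod 2). As 13 is odd, 13n + 13 is odd exactly when n is even. Thus n is even.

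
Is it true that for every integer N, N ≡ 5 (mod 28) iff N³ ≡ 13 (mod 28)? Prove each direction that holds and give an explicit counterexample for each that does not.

Only the forward implication holds.

(⇒) Suppose N ≡ 5 (mod 28). Write N = 28j + 5. Then (28j + 5)³ = 21952j³ + 11760j² + 2100j + 125 = 28(784j³ + 420j² + 75j + 4) + 13, so N³ ≡ 13 (mod 28).

(⇐) This fails: take N = 13. Then 13³ = 2197 ≡ 13 (mod 28), yet 13 ≡ 13 (mod 28), not 5.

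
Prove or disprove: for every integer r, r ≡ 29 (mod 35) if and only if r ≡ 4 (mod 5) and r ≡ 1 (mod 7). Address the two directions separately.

Forward direction. Suppose r ≡ 29 (mod 35); write r = 35j + 29. Since 5 ∣ 35, reducing mod 5 gives r ≡ 29 ≡ 4 (mod 5); since 7 ∣ 35, reducing mod 7 gives r ≡ 29 ≡ 1 (mod 7).

Converse. If r ≡ 4 (mod 5) and r ≡ 1 (mod 7), then by the Chinese remainder theorem r ≡ 29 (mod 35). This is exactly r ≡ 29 (mod 35).

Both implications hold.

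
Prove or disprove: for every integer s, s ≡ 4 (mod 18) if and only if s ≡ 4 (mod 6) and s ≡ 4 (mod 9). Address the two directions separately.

Both directions hold.

[⇒] Suppose s ≡ 4 (mod 18); write s = 18j + 4. Since 6 ∣ 18, reducing mod 6 gives s ≡ 4 (mod 6); since 9 ∣ 18, reducing mod 9 gives s ≡ 4 (mod 9).

[⇐] Conversely, if s ≡ 4 (mod 6) and s ≡ 4 (mod 9), then by the Chinese remainder theorem s ≡ 4 (mod 18). This is exactly s ≡ 4 (mod 18).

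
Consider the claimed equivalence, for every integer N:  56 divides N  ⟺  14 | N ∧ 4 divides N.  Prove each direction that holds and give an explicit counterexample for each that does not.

(⟸) This fails: take N = 28. Both 14 ∣ 28 and 4 ∣ 28, yet 28 is not a multiple of 56 (since 28 = 0·56 + 28), so 56 ∤ 28.

(⟹) If 56 ∣ N, write N = 56q. Since 56 = 4·14, N = 14·(4q), so 14 ∣ N; and since 56 = 14·4, N = 4·(14q), so 4 ∣ N.

Not equivalent: only (⇒) holds.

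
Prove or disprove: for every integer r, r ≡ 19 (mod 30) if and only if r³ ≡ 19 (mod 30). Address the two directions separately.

Both directions hold.

[⇒] Suppose r ≡ 19 (mod 30). Write r = 30j + 19. Then (30j + 19)³ = 27000j³ + 51300j² + 32490j + 6859 = 30(900j³ + 1710j² + 1083j + 228) + 19, so r³ ≡ 19 (mod 30).

[⇐] Conversely, suppose r³ ≡ 19 (mod 30). The only residue r in {0, …, 29} with r³ ≡ 19 (mod 30) is r = 19, so r ≡ 19 (mod 30).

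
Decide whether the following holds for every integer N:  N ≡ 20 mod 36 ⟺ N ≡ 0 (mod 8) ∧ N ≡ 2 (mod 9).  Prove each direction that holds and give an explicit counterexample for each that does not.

The forward direction fails; the converse holds.

[⇒] This fails: N = 20 gives 20 ≡ 20 (mod 36) but 20 ≡ 4 (mod 8), so the conjunction on the right does not hold.

[⇐] Conversely, if N ≡ 0 (mod 8) and N ≡ 2 (mod 9), then by the Chinese remainder theorem N ≡ 56 (mod 72). Since 56 ≡ 20 (mod 36) and 36 ∣ 72, we get N ≡ 20 (mod 36).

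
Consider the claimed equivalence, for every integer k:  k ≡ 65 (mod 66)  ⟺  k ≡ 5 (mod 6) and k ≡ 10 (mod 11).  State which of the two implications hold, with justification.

(→) Suppose k ≡ 65 (mod 66); write k = 66j + 65. Since 6 ∣ 66, reducing mod 6 gives k ≡ 65 ≡ 5 (mod 6); since 11 ∣ 66, reducing mod 11 gives k ≡ 65 ≡ 10 (mod 11).

(←) Conversely, if k ≡ 5 (mod 6) and k ≡ 10 (mod 11), then by the Chinese remainder theorem k ≡ 65 (mod 66). This is exactly k ≡ 65 (mod 66).

Both directions hold.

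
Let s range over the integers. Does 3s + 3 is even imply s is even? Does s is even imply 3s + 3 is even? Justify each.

(⇒) fails and (⇐) fails.

[⇒] This fails: s = 1 gives 3s + 3 = 6, which is even, but 1 is odd, not even.

[⇐] This also fails: s = 4 is even, but 3s + 3 = 15 is odd, not even.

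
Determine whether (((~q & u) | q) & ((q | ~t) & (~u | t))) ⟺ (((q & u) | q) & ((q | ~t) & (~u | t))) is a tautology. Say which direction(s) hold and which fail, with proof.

(←) Assume the antecedent. If t is true, the antecedent forces (t = T, u = F, q = T) or (t = T, u = T, q = T), and the consequent holds there. If t is false, the antecedent forces (t = F, u = F, q = T), and the consequent holds there. Either way the consequent holds.

(→) Assume the antecedent. If t is true, the antecedent forces (t = T, u = F, q = T) or (t = T, u = T, q = T), and the consequent holds there. If t is false, the antecedent forces (t = F, u = F, q = T), and the consequent holds there. Either way the consequent holds.

Both directions hold.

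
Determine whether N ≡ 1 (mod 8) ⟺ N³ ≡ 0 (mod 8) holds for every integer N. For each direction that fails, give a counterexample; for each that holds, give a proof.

(⇒) This fails: take N = 1. Then 1 ≡ 1 (mod 8), but 1³ = 1 ≡ 1 (mod 8), not 0.

(⇐) This fails: take N = 0. Then 0³ = 0 ≡ 0 (mod 8), yet 0 ≡ 0 (mod 8), not 1.

Neither implication holds.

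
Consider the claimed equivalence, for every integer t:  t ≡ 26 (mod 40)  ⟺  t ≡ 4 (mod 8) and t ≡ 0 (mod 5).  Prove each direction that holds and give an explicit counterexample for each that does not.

(⟹) This fails: t = 26 gives 26 ≡ 26 (mod 40) but 26 ≡ 2 (mod 8), so the conjunction on the right does not hold.

(⟸) This fails: t = 20 satisfies both congruences on the right (20 ≡ 4 mod 8 and 20 ≡ 0 mod 5) yet 20 ≡ 20 (mod 40), not 26.

(⇒) fails and (⇐) fails.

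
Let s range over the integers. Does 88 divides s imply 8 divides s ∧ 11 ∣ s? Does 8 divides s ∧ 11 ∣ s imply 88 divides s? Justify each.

(⟹) If 88 ∣ s, write s = 88q. Since 88 = 11·8, s = 8·(11q), so 8 ∣ s; and since 88 = 8·11, s = 11·(8q), so 11 ∣ s.

(⟸) Suppose 8 ∣ s and 11 ∣ s. Any common multiple of 8 and 11 is a multiple of their lcm; here gcd(8, 11) = 1, so lcm(8, 11) = 8·11 = 88, so 88 ∣ s.

The biconditional holds.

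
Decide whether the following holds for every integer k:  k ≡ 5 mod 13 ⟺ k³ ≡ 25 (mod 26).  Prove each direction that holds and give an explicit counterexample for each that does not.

[⇒] This fails: take k = 5. Then 5 ≡ 5 (mod 13), but 5³ = 125 ≡ 21 (mod 26), not 25.

[⇐] This fails: take k = 17. Then 17³ = 4913 ≡ 25 (mod 26), yet 17 ≡ 4 (mod 13), not 5.

Neither direction holds.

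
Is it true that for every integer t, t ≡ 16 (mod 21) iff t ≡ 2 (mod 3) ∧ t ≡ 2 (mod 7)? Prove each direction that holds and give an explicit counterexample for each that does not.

Forward direction. This fails: t = 16 gives 16 ≡ 16 (mod 21) but 16 ≡ 1 (mod 3), so the conjunction on the right does not hold.

Converse. This fails: t = 2 satisfies both congruences on the right (2 ≡ 2 mod 3 and 2 ≡ 2 mod 7) yet 2 ≡ 2 (mod 21), not 16.

Neither implication holds.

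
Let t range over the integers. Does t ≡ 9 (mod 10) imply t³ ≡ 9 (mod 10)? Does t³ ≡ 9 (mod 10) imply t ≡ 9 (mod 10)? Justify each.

Equivalent; both directions hold.

(→) Suppose t ≡ 9 (mod 10). Write t = 10j + 9. Then (10j + 9)³ = 1000j³ + 2700j² + 2430j + 729 = 10(100j³ + 270j² + 243j + 72) + 9, so t³ ≡ 9 (mod 10).

(←) Conversely, suppose t³ ≡ 9 (mod 10). The only residue r in {0, …, 9} with r³ ≡ 9 (mod 10) is r = 9, so t ≡ 9 (mod 10).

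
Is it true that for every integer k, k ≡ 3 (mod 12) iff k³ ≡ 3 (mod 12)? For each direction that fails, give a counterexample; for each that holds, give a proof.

Both directions hold.

(⟹) Suppose k ≡ 3 (mod 12). Write k = 12j + 3. Then (12j + 3)³ = 1728j³ + 1296j² + 324j + 27 = 12(144j³ + 108j² + 27j + 2) + 3, so k³ ≡ 3 (mod 12).

(⟸) Conversely, suppose k³ ≡ 3 (mod 12). The only residue r in {0, …, 11} with r³ ≡ 3 (mod 12) is r = 3, so k ≡ 3 (mod 12).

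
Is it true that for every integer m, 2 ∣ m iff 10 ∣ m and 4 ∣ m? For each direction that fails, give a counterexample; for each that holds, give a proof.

(→) This fails: take m = 2. Certainly 2 ∣ 2, but 10 ∤ 2.

(←) Suppose 10 ∣ m and 4 ∣ m. Any common multiple of 10 and 4 is a multiple of their lcm; here lcm(10, 4) = 10·4/gcd(10, 4) = 40/2 = 20, so 20 ∣ m. Since 2 ∣ 20, it follows that 2 ∣ m.

The forward direction fails; the converse holds.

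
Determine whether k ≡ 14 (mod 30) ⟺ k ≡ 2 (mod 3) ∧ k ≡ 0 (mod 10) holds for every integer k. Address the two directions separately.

(→) This fails: k = 14 gives 14 ≡ 14 (mod 30) but 14 ≡ 4 (mod 10), so the conjunction on the right does not hold.

(←) This fails: k = 20 satisfies both congruences on the right (20 ≡ 2 mod 3 and 20 ≡ 0 mod 10) yet 20 ≡ 20 (mod 30), not 14.

Both directions fail.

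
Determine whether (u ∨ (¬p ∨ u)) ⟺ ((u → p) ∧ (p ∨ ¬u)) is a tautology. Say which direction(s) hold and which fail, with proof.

Neither implication holds.

(⟹) This fails. Under u = T, p = F, the left side is true but the right side is false.

(⟸) This fails. Under u = F, p = T, the left side is false but the right side is true.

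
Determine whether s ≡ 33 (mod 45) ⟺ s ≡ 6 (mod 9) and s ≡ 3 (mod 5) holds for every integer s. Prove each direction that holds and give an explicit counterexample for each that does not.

The biconditional holds.

[⇒] Suppose s ≡ 33 (mod 45); write s = 45j + 33. Since 9 ∣ 45, reducing mod 9 gives s ≡ 33 ≡ 6 (mod 9); since 5 ∣ 45, reducing mod 5 gives s ≡ 33 ≡ 3 (mod 5).

[⇐] Conversely, if s ≡ 6 (mod 9) and s ≡ 3 (mod 5), then by the Chinese remainder theorem s ≡ 33 (mod 45). This is exactly s ≡ 33 (mod 45).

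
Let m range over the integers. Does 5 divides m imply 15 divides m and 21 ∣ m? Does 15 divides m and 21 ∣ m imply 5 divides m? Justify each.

Not equivalent: only (⇐) holds.

(⟹) This fails: take m = 5. Certainly 5 ∣ 5, but 15 ∤ 5.

(⟸) Suppose 15 ∣ m and 21 ∣ m. Any common multiple of 15 and 21 is a multiple of their lcm; here lcm(15, 21) = 15·21/gcd(15, 21) = 315/3 = 105, so 105 ∣ m. Since 5 ∣ 105, it follows that 5 ∣ m.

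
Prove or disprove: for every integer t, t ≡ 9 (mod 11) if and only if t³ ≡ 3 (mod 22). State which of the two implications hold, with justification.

Only the converse holds.

Forward direction. This fails: take t = 20. Then 20 ≡ 9 (mod 11), but 20³ = 8000 ≡ 14 (mod 22), not 3.

Converse. The residues r modulo 22 with r³ ≡ 3 (mod 22) are exactly {9}, and each is ≡ 9 (mod 11).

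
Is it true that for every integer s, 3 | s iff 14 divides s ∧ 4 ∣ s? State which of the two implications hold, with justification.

(⇒) fails and (⇐) fails.

[⇒] This fails: take s = 3. Certainly 3 ∣ 3, but 14 ∤ 3.

[⇐] This fails: take s = 28. Both 14 ∣ 28 and 4 ∣ 28, yet 28 is not a multiple of 3 (since 28 = 9·3 + 1), so 3 ∤ 28.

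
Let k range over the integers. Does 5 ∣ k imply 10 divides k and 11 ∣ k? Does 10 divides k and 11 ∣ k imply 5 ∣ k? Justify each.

[⇒] This fails: take k = 5. Certainly 5 ∣ 5, but 10 ∤ 5.

[⇐] Suppose 10 ∣ k and 11 ∣ k. Any common multiple of 10 and 11 is a multiple of their lcm; here gcd(10, 11) = 1, so lcm(10, 11) = 10·11 = 110, so 110 ∣ k. Since 5 ∣ 110, it follows that 5 ∣ k.

Not equivalent: only (⇐) holds.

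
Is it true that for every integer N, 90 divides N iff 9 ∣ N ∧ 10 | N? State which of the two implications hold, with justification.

Both implications hold.

Forward direction. If 90 ∣ N, write N = 90q. Since 90 = 10·9, N = 9·(10q), so 9 ∣ N; and since 90 = 9·10, N = 10·(9q), so 10 ∣ N.

Converse. Suppose 9 ∣ N and 10 ∣ N. Any common multiple of 9 and 10 is a multiple of their lcm; here gcd(9, 10) = 1, so lcm(9, 10) = 9·10 = 90, so 90 ∣ N.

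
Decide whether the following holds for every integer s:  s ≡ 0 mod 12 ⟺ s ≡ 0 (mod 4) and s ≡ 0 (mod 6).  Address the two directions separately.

Equivalent; both directions hold.

[⇐] If s ≡ 0 (mod 4) and s ≡ 0 (mod 6), then by the Chinese remainder theorem s ≡ 0 (mod 12). This is exactly s ≡ 0 (mod 12).

[⇒] Suppose s ≡ 0 (mod 12); write s = 12j + 0. Since 4 ∣ 12, reducing mod 4 gives s ≡ 0 (mod 4); since 6 ∣ 12, reducing mod 6 gives s ≡ 0 (mod 6).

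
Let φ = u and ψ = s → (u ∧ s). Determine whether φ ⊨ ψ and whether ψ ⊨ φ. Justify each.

Only the forward implication holds.

(→) Assume the antecedent. If s is true, the antecedent forces (s = T, u = T), and s → (u ∧ s) holds there. If s is false, s → (u ∧ s) reduces to true regardless of the other variables. Either way s → (u ∧ s) holds.

(←) This fails. Under s = F, u = F, the left side is false but the right side is true.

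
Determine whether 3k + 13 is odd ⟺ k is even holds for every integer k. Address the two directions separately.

Both directions hold; the statement is true.

[⇒] Suppose 3k + 13 is odd. Since 3 is odd, 3k and k have the same parity, so 3k + 13 ≡ k + 13 (mod 2). As 13 is odd, 3k + 13 is odd exactly when k is even. Thus k is even.

[⇐] Conversely, suppose k is even; write k = 2j. Then 3k + 13 = 3·(2j) + 13 = 2·3j + 13, which is odd.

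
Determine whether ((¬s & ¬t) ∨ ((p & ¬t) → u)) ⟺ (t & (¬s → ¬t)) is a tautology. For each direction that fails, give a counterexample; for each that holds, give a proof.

Only the converse holds.

Forward direction. This fails. Under s = F, u = F, t = F, p = F, the left side is true but the right side is false.

Converse. Assume the antecedent. If u is true, (¬s & ¬t) ∨ ((p & ¬t) → u) reduces to true regardless of the other variables. If u is false, the antecedent forces (s = T, u = F, t = T, p = F) or (s = T, u = F, t = T, p = T), and (¬s & ¬t) ∨ ((p & ¬t) → u) holds there. Either way (¬s & ¬t) ∨ ((p & ¬t) → u) holds.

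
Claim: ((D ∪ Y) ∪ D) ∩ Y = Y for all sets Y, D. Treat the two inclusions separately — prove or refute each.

(⟹) Let x ∈ ((D ∪ Y) ∪ D) ∩ Y. Then either x ∈ Y and x ∉ D; or x ∈ Y ∩ D. In each case x ∈ Y, so ((D ∪ Y) ∪ D) ∩ Y ⊆ Y.

(⟸) Let x ∈ Y. Then either x ∈ Y and x ∉ D; or x ∈ Y ∩ D. In each case x ∈ ((D ∪ Y) ∪ D) ∩ Y, so Y ⊆ ((D ∪ Y) ∪ D) ∩ Y.

Both inclusions hold.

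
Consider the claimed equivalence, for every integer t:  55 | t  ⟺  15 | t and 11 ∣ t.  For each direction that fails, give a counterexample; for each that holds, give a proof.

Only the converse holds.

[⇐] Suppose 15 ∣ t and 11 ∣ t. Any common multiple of 15 and 11 is a multiple of their lcm; here gcd(15, 11) = 1, so lcm(15, 11) = 15·11 = 165, so 165 ∣ t. Since 55 ∣ 165, it follows that 55 ∣ t.

[⇒] This fails: take t = 55. Certainly 55 ∣ 55, but 15 ∤ 55.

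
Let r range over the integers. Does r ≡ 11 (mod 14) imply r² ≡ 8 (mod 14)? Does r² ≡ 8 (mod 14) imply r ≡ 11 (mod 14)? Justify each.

Forward direction. This fails: take r = 11. Then 11 ≡ 11 (mod 14), but 11² = 121 ≡ 9 (mod 14), not 8.

Converse. This fails: take r = 6. Then 6² = 36 ≡ 8 (mod 14), yet 6 ≡ 6 (mod 14), not 11.

Neither implication holds.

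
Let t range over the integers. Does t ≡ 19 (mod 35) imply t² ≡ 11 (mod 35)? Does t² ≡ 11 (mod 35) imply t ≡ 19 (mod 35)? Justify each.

(⇒) holds; (⇐) fails.

(⇐) This fails: take t = 9. Then 9² = 81 ≡ 11 (mod 35), yet 9 ≡ 9 (mod 35), not 19.

(⇒) Suppose t ≡ 19 (mod 35). Write t = 35j + 19. Then (35j + 19)² = 1225j² + 1330j + 361 = 35(35j² + 38j + 10) + 11, so t² ≡ 11 (mod 35).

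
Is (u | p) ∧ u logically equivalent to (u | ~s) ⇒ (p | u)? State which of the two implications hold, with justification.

(⇒) Assume the antecedent. If u is true, (u | ~s) ⇒ (p | u) reduces to true regardless of the other variables. If u is false, the antecedent cannot hold. Either way (u | ~s) ⇒ (p | u) holds.

(⇐) This fails. Under u = F, s = T, p = F, the left side is false but the right side is true.

Only the forward direction holds.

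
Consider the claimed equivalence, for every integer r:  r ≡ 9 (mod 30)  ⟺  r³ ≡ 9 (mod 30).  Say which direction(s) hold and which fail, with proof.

Both directions hold; the statement is true.

(⇐) Suppose r³ ≡ 9 (mod 30). The only residue r in {0, …, 29} with r³ ≡ 9 (mod 30) is r = 9, so r ≡ 9 (mod 30).

(⇒) Suppose r ≡ 9 (mod 30). Write r = 30j + 9. Then (30j + 9)³ = 27000j³ + 24300j² + 7290j + 729 = 30(900j³ + 810j² + 243j + 24) + 9, so r³ ≡ 9 (mod 30).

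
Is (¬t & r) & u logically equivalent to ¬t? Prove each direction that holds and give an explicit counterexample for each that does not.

Only the forward direction holds.

(⇒) Assume the antecedent. If r is true, the antecedent forces (r = T, t = F, u = T), and ¬t holds there. If r is false, the antecedent cannot hold. Either way ¬t holds.

(⇐) This fails. Under r = F, t = F, u = F, the left side is false but the right side is true.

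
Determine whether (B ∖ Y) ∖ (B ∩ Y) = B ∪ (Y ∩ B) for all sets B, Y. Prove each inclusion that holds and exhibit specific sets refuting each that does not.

Forward inclusion. Let x ∈ (B ∖ Y) ∖ (B ∩ Y). Then x ∈ B and x ∉ Y, from which x ∈ B ∪ (Y ∩ B).

Reverse inclusion. This inclusion fails. Take B = {1}, Y = {1}; then 1 ∈ B ∪ (Y ∩ B) but 1 ∉ (B ∖ Y) ∖ (B ∩ Y).

(⊆) holds; (⊇) fails.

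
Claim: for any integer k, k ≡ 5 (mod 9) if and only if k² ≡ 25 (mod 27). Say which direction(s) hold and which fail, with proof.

[⇒] This fails: take k = 14. Then 14 ≡ 5 (mod 9), but 14² = 196 ≡ 7 (mod 27), not 25.

[⇐] This fails: take k = 22. Then 22² = 484 ≡ 25 (mod 27), yet 22 ≡ 4 (mod 9), not 5.

Neither direction holds.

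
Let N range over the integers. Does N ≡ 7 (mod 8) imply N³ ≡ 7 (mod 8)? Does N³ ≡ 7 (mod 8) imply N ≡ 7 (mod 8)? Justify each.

The biconditional holds.

[⇒] Suppose N ≡ 7 (mod 8). Write N = 8j + 7. Then (8j + 7)³ = 512j³ + 1344j² + 1176j + 343 = 8(64j³ + 168j² + 147j + 42) + 7, so N³ ≡ 7 (mod 8).

[⇐] For the converse, argue contrapositively. If N ≢ 7 (mod 8), then N is congruent to one of 0, 1, 2, 3, 4, 5, 6 modulo 8, and these give N³ ≡ 0, 1, 0, 3, 0, 5, 0 respectively — never 7.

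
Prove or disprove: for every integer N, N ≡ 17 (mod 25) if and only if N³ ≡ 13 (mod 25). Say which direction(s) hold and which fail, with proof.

(→) Suppose N ≡ 17 (mod 25). Write N = 25j + 17. Then (25j + 17)³ = 15625j³ + 31875j² + 21675j + 4913 = 25(625j³ + 1275j² + 867j + 196) + 13, so N³ ≡ 13 (mod 25).

(←) Conversely, suppose N³ ≡ 13 (mod 25). The only residue r in {0, …, 24} with r³ ≡ 13 (mod 25) is r = 17, so N ≡ 17 (mod 25).

Both implications hold.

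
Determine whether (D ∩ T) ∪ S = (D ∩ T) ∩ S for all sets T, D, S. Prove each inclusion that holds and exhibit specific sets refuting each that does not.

(⟸) Let x ∈ (D ∩ T) ∩ S. Then x ∈ T ∩ D ∩ S, from which x ∈ (D ∩ T) ∪ S.

(⟹) This inclusion fails. Take T = {1}, D = {1}, S = ∅; then 1 ∈ (D ∩ T) ∪ S but 1 ∉ (D ∩ T) ∩ S.

The sets are not equal: only the reverse inclusion holds.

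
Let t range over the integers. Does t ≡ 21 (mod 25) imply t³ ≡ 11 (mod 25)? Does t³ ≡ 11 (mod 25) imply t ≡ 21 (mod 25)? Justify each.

Both directions hold.

(→) Suppose t ≡ 21 (mod 25). Write t = 25j + 21. Then (25j + 21)³ = 15625j³ + 39375j² + 33075j + 9261 = 25(625j³ + 1575j² + 1323j + 370) + 11, so t³ ≡ 11 (mod 25).

(←) Conversely, suppose t³ ≡ 11 (mod 25). The only residue r in {0, …, 24} with r³ ≡ 11 (mod 25) is r = 21, so t ≡ 21 (mod 25).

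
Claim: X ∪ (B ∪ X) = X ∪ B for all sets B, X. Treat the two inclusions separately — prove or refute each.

(⟹) Let x ∈ X ∪ (B ∪ X). Then either x ∈ B and x ∉ X; or x ∈ X and x ∉ B; or x ∈ B ∩ X. In each case x ∈ X ∪ B, so X ∪ (B ∪ X) ⊆ X ∪ B.

(⟸) Let x ∈ X ∪ B. Then either x ∈ B and x ∉ X; or x ∈ X and x ∉ B; or x ∈ B ∩ X. In each case x ∈ X ∪ (B ∪ X), so X ∪ B ⊆ X ∪ (B ∪ X).

Both inclusions hold.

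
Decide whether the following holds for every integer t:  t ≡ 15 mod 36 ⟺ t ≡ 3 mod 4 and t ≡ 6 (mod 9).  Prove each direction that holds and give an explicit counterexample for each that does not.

Both directions hold; the statement is true.

(⇒) Suppose t ≡ 15 (mod 36); write t = 36j + 15. Since 4 ∣ 36, reducing mod 4 gives t ≡ 15 ≡ 3 (mod 4); since 9 ∣ 36, reducing mod 9 gives t ≡ 15 ≡ 6 (mod 9).

(⇐) Conversely, if t ≡ 3 (mod 4) and t ≡ 6 (mod 9), then by the Chinese remainder theorem t ≡ 15 (mod 36). This is exactly t ≡ 15 (mod 36).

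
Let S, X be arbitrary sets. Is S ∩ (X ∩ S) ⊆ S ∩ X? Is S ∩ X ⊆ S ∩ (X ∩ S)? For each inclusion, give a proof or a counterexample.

Reverse inclusion. Let x ∈ S ∩ X. Then x ∈ S ∩ X, from which x ∈ S ∩ (X ∩ S).

Forward inclusion. Let x ∈ S ∩ (X ∩ S). Then x ∈ S ∩ X, from which x ∈ S ∩ X.

Both inclusions hold; the sets are equal.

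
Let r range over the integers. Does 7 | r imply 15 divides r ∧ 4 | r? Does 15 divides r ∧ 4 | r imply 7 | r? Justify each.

Forward direction. This fails: take r = 7. Certainly 7 ∣ 7, but 15 ∤ 7.

Converse. This fails: take r = 60. Both 15 ∣ 60 and 4 ∣ 60, yet 60 is not a multiple of 7 (since 60 = 8·7 + 4), so 7 ∤ 60.

Neither direction holds.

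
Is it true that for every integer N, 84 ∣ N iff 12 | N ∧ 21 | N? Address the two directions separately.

The biconditional holds.

(→) If 84 ∣ N, write N = 84q. Since 84 = 7·12, N = 12·(7q), so 12 ∣ N; and since 84 = 4·21, N = 21·(4q), so 21 ∣ N.

(←) Suppose 12 ∣ N and 21 ∣ N. Any common multiple of 12 and 21 is a multiple of their lcm; here lcm(12, 21) = 12·21/gcd(12, 21) = 252/3 = 84, so 84 ∣ N.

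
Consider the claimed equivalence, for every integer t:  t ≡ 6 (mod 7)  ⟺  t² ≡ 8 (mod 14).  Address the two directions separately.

[⇒] This fails: take t = 13. Then 13 ≡ 6 (mod 7), but 13² = 169 ≡ 1 (mod 14), not 8.

[⇐] This fails: take t = 8. Then 8² = 64 ≡ 8 (mod 14), yet 8 ≡ 1 (mod 7), not 6.

Neither direction holds.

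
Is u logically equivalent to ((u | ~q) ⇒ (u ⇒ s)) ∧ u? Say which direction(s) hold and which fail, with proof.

(⟸) Assume the antecedent. If u is true, u reduces to true regardless of the other variables. If u is false, the antecedent cannot hold. Either way u holds.

(⟹) This fails. Under u = T, s = F, q = F, the left side is true but the right side is false.

Only the reverse direction holds.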